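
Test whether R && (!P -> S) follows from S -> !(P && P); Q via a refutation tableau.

No

Initial set: {(S -> !(P && P)); Q; !(R && (!P -> S))}.
(S -> !(P && P)): β-rule — branch into !S  //  !(P && P).
  branch 1 (add !S):
    !(R && (!P -> S)): β-rule — branch into !R  //  !(!P -> S).
      branch 1.1 (add !R):
        ○ open, literals {Q=1, R=0, S=0}.
      branch 1.2 (add !(!P -> S)):
        !(!P -> S): α-rule — add !P, !S.
        ○ open, literals {P=0, Q=1, S=0}.
  branch 2 (add !(P && P)):
    !(R && (!P -> S)): β-rule — branch into !R  //  !(!P -> S).
      branch 2.1 (add !R):
        !(P && P): β-rule — branch into !P  //  !P.
          branch 2.1.1 (add !P):
            ○ open, literals {P=0, Q=1, R=0}.
          branch 2.1.2 (add !P):
            ○ open, literals {P=0, Q=1, R=0}.
      branch 2.2 (add !(!P -> S)):
        !(!P -> S): α-rule — add !P, !S.
        !(P && P): β-rule — branch into !P  //  !P.
          branch 2.2.1 (add !P):
            ○ open, literals {P=0, Q=1, S=0}.
          branch 2.2.2 (add !P):
            ○ open, literals {P=0, Q=1, S=0}.
0 branches closed, 6 open.
An open branch gives a countermodel: Q=1, R=0, S=0 (unmentioned atoms arbitrary); the premises hold there but the conclusion fails.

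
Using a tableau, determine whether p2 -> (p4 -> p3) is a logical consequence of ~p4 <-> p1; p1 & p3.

Yes

Initial set: {(~p4 <-> p1); (p1 & p3); ~(p2 -> (p4 -> p3))}.
(p1 & p3): α-rule — add p1, p3.
~(p2 -> (p4 -> p3)): α-rule — add p2, ~(p4 -> p3).
~(p4 -> p3): α-rule — add p4, ~p3.
× closes — contains both p3 and ~p3.
All 1 branch closes.
Every branch closed, so the premises entail the conclusion.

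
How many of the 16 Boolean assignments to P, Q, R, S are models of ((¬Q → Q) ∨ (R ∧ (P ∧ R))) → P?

Initial set: {T (((¬Q → Q) ∨ (R ∧ (P ∧ R))) → P)}.
T (((¬Q → Q) ∨ (R ∧ (P ∧ R))) → P): β-rule — branch into F ((¬Q → Q) ∨ (R ∧ (P ∧ R)))  //  T P.
  branch 1 (add F ((¬Q → Q) ∨ (R ∧ (P ∧ R)))):
    F ((¬Q → Q) ∨ (R ∧ (P ∧ R))): α-rule — add F (¬Q → Q), F (R ∧ (P ∧ R)).
    F (¬Q → Q): α-rule — add T ¬Q, F Q.
    F (R ∧ (P ∧ R)): β-rule — branch into F R  //  F (P ∧ R).
      branch 1.1 (add F R):
        ○ open, literals {Q=F, R=F}.
      branch 1.2 (add F (P ∧ R)):
        F (P ∧ R): β-rule — branch into F P  //  F R.
          branch 1.2.1 (add F P):
            ○ open, literals {P=F, Q=F}.
          branch 1.2.2 (add F R):
            ○ open, literals {Q=F, R=F}.
  branch 2 (add T P):
    ○ open, literals {P=T}.
0 branches closed, 4 open.
Each open branch fixes some atoms; the unmentioned ones are free. Counting distinct full assignments: branch {Q=F, R=F} (P, S) contributes 4 new; branch {P=F, Q=F} (R, S) contributes 2 new; branch {Q=F, R=F} (P, S) contributes 0 new; branch {P=T} (Q, R, S) contributes 6 new. Total: 12.

12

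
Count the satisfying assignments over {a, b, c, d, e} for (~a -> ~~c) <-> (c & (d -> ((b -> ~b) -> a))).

22

Initial set: {((~a -> ~~c) <-> (c & (d -> ((b -> ~b) -> a))))}.
((~a -> ~~c) <-> (c & (d -> ((b -> ~b) -> a)))): β-rule — branch into (~a -> ~~c), (c & (d -> ((b -> ~b) -> a)))  //  ~(~a -> ~~c), ~(c & (d -> ((b -> ~b) -> a))).
  branch 1 (add (~a -> ~~c), (c & (d -> ((b -> ~b) -> a)))):
    (c & (d -> ((b -> ~b) -> a))): α-rule — add c, (d -> ((b -> ~b) -> a)).
    (~a -> ~~c): β-rule — branch into ~~a  //  ~~c.
      branch 1.1 (add ~~a):
        (d -> ((b -> ~b) -> a)): β-rule — branch into ~d  //  ((b -> ~b) -> a).
          branch 1.1.1 (add ~d):
            ○ open, literals {a=1, c=1, d=0}.
          branch 1.1.2 (add ((b -> ~b) -> a)):
            ((b -> ~b) -> a): β-rule — branch into ~(b -> ~b)  //  a.
              branch 1.1.2.1 (add ~(b -> ~b)):
                ~(b -> ~b): α-rule — add b, ~~b.
                ○ open, literals {a=1, b=1, c=1}.
              branch 1.1.2.2 (add a):
                ○ open, literals {a=1, c=1}.
      branch 1.2 (add ~~c):
        ~~c: drop double negation, giving c.
        (d -> ((b -> ~b) -> a)): β-rule — branch into ~d  //  ((b -> ~b) -> a).
          branch 1.2.1 (add ~d):
            ○ open, literals {c=1, d=0}.
          branch 1.2.2 (add ((b -> ~b) -> a)):
            ((b -> ~b) -> a): β-rule — branch into ~(b -> ~b)  //  a.
              branch 1.2.2.1 (add ~(b -> ~b)):
                ~(b -> ~b): α-rule — add b, ~~b.
                ○ open, literals {b=1, c=1}.
              branch 1.2.2.2 (add a):
                ○ open, literals {a=1, c=1}.
  branch 2 (add ~(~a -> ~~c), ~(c & (d -> ((b -> ~b) -> a)))):
    ~(~a -> ~~c): α-rule — add ~a, ~~~c.
    ~~~c: drop double negation, giving ~c.
    ~(c & (d -> ((b -> ~b) -> a))): β-rule — branch into ~c  //  ~(d -> ((b -> ~b) -> a)).
      branch 2.1 (add ~c):
        ○ open, literals {a=0, c=0}.
      branch 2.2 (add ~(d -> ((b -> ~b) -> a))):
        ~(d -> ((b -> ~b) -> a)): α-rule — add d, ~((b -> ~b) -> a).
        ~((b -> ~b) -> a): α-rule — add (b -> ~b), ~a.
        (b -> ~b): β-rule — branch into ~b  //  ~b.
          branch 2.2.1 (add ~b):
            ○ open, literals {a=0, b=0, c=0, d=1}.
          branch 2.2.2 (add ~b):
            ○ open, literals {a=0, b=0, c=0, d=1}.
0 branches closed, 9 open.
Each open branch fixes some atoms; the unmentioned ones are free. Counting distinct full assignments: branch {a=1, c=1, d=0} (b, e) contributes 4 new; branch {a=1, b=1, c=1} (d, e) contributes 2 new; branch {a=1, c=1} (b, d, e) contributes 2 new; branch {c=1, d=0} (a, b, e) contributes 4 new; branch {b=1, c=1} (a, d, e) contributes 2 new; branch {a=1, c=1} (b, d, e) contributes 0 new; branch {a=0, c=0} (b, d, e) contributes 8 new; branch {a=0, b=0, c=0, d=1} (e) contributes 0 new; branch {a=0, b=0, c=0, d=1} (e) contributes 0 new. Total: 22.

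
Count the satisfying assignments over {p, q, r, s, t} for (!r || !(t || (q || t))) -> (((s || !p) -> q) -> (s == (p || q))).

Initial set: {((!r || !(t || (q || t))) -> (((s || !p) -> q) -> (s == (p || q))))}.
((!r || !(t || (q || t))) -> (((s || !p) -> q) -> (s == (p || q)))): β-rule — branch into !(!r || !(t || (q || t)))  //  (((s || !p) -> q) -> (s == (p || q))).
  branch 1 (add !(!r || !(t || (q || t)))):
    !(!r || !(t || (q || t))): α-rule — add !!r, !!(t || (q || t)).
    !!(t || (q || t)): β-rule — branch into t  //  (q || t).
      branch 1.1 (add t):
        ○ open, literals {r=1, t=1}.
      branch 1.2 (add (q || t)):
        (q || t): β-rule — branch into q  //  t.
          branch 1.2.1 (add q):
            ○ open, literals {q=1, r=1}.
          branch 1.2.2 (add t):
            ○ open, literals {r=1, t=1}.
  branch 2 (add (((s || !p) -> q) -> (s == (p || q)))):
    (((s || !p) -> q) -> (s == (p || q))): β-rule — branch into !((s || !p) -> q)  //  (s == (p || q)).
      branch 2.1 (add !((s || !p) -> q)):
        !((s || !p) -> q): α-rule — add (s || !p), !q.
        (s || !p): β-rule — branch into s  //  !p.
          branch 2.1.1 (add s):
            ○ open, literals {q=0, s=1}.
          branch 2.1.2 (add !p):
            ○ open, literals {p=0, q=0}.
      branch 2.2 (add (s == (p || q))):
        (s == (p || q)): β-rule — branch into s, (p || q)  //  !s, !(p || q).
          branch 2.2.1 (add s, (p || q)):
            (p || q): β-rule — branch into p  //  q.
              branch 2.2.1.1 (add p):
                ○ open, literals {p=1, s=1}.
              branch 2.2.1.2 (add q):
                ○ open, literals {q=1, s=1}.
          branch 2.2.2 (add !s, !(p || q)):
            !(p || q): α-rule — add !p, !q.
            ○ open, literals {p=0, q=0, s=0}.
0 branches closed, 8 open.
Each open branch fixes some atoms; the unmentioned ones are free. Counting distinct full assignments: branch {r=1, t=1} (p, q, s) contributes 8 new; branch {q=1, r=1} (p, s, t) contributes 4 new; branch {r=1, t=1} (p, q, s) contributes 0 new; branch {q=0, s=1} (p, r, t) contributes 6 new; branch {p=0, q=0} (r, s, t) contributes 3 new; branch {p=1, s=1} (q, r, t) contributes 2 new; branch {q=1, s=1} (p, r, t) contributes 2 new; branch {p=0, q=0, s=0} (r, t) contributes 0 new. Total: 25.

25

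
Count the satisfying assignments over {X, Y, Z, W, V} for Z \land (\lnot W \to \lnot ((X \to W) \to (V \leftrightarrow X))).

10

Initial set: {(Z \land (\lnot W \to \lnot ((X \to W) \to (V \leftrightarrow X))))}.
(Z \land (\lnot W \to \lnot ((X \to W) \to (V \leftrightarrow X)))): α-rule — add Z, (\lnot W \to \lnot ((X \to W) \to (V \leftrightarrow X))).
(\lnot W \to \lnot ((X \to W) \to (V \leftrightarrow X))): β-rule — branch into \lnot \lnot W  //  \lnot ((X \to W) \to (V \leftrightarrow X)).
  branch 1 (add \lnot \lnot W):
    ○ open, literals {W=T, Z=T}.
  branch 2 (add \lnot ((X \to W) \to (V \leftrightarrow X))):
    \lnot ((X \to W) \to (V \leftrightarrow X)): α-rule — add (X \to W), \lnot (V \leftrightarrow X).
    (X \to W): β-rule — branch into \lnot X  //  W.
      branch 2.1 (add \lnot X):
        \lnot (V \leftrightarrow X): β-rule — branch into V, \lnot X  //  \lnot V, X.
          branch 2.1.1 (add V, \lnot X):
            ○ open, literals {V=T, X=F, Z=T}.
          branch 2.1.2 (add \lnot V, X):
            × closes — contains both X and \lnot X.
      branch 2.2 (add W):
        \lnot (V \leftrightarrow X): β-rule — branch into V, \lnot X  //  \lnot V, X.
          branch 2.2.1 (add V, \lnot X):
            ○ open, literals {V=T, W=T, X=F, Z=T}.
          branch 2.2.2 (add \lnot V, X):
            ○ open, literals {V=F, W=T, X=T, Z=T}.
1 branch closed, 4 open.
Each open branch fixes some atoms; the unmentioned ones are free. Counting distinct full assignments: branch {W=T, Z=T} (X, Y, V) contributes 8 new; branch {V=T, X=F, Z=T} (Y, W) contributes 2 new; branch {V=T, W=T, X=F, Z=T} (Y) contributes 0 new; branch {V=F, W=T, X=T, Z=T} (Y) contributes 0 new. Total: 10.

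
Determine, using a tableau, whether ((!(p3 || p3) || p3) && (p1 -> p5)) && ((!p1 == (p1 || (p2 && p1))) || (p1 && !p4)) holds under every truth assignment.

Not valid

Assume the negation and expand:
Initial set: {!(((!(p3 || p3) || p3) && (p1 -> p5)) && ((!p1 == (p1 || (p2 && p1))) || (p1 && !p4)))}.
!(((!(p3 || p3) || p3) && (p1 -> p5)) && ((!p1 == (p1 || (p2 && p1))) || (p1 && !p4))): β-rule — branch into !((!(p3 || p3) || p3) && (p1 -> p5))  //  !((!p1 == (p1 || (p2 && p1))) || (p1 && !p4)).
  branch 1 (add !((!(p3 || p3) || p3) && (p1 -> p5))):
    !((!(p3 || p3) || p3) && (p1 -> p5)): β-rule — branch into !(!(p3 || p3) || p3)  //  !(p1 -> p5).
      branch 1.1 (add !(!(p3 || p3) || p3)):
        !(!(p3 || p3) || p3): α-rule — add !!(p3 || p3), !p3.
        !!(p3 || p3): β-rule — branch into p3  //  p3.
          branch 1.1.1 (add p3):
            × closes — contains both p3 and !p3.
          branch 1.1.2 (add p3):
            × closes — contains both p3 and !p3.
      branch 1.2 (add !(p1 -> p5)):
        !(p1 -> p5): α-rule — add p1, !p5.
        ○ open, literals {p1=true, p5=false}.
  branch 2 (add !((!p1 == (p1 || (p2 && p1))) || (p1 && !p4))):
    !((!p1 == (p1 || (p2 && p1))) || (p1 && !p4)): α-rule — add !(!p1 == (p1 || (p2 && p1))), !(p1 && !p4).
    !(!p1 == (p1 || (p2 && p1))): β-rule — branch into !p1, !(p1 || (p2 && p1))  //  !!p1, (p1 || (p2 && p1)).
      branch 2.1 (add !p1, !(p1 || (p2 && p1))):
        !(p1 || (p2 && p1)): α-rule — add !p1, !(p2 && p1).
        !(p1 && !p4): β-rule — branch into !p1  //  !!p4.
          branch 2.1.1 (add !p1):
            !(p2 && p1): β-rule — branch into !p2  //  !p1.
              branch 2.1.1.1 (add !p2):
                ○ open, literals {p1=false, p2=false}.
              branch 2.1.1.2 (add !p1):
                ○ open, literals {p1=false}.
          branch 2.1.2 (add !!p4):
            !(p2 && p1): β-rule — branch into !p2  //  !p1.
              branch 2.1.2.1 (add !p2):
                ○ open, literals {p1=false, p2=false, p4=true}.
              branch 2.1.2.2 (add !p1):
                ○ open, literals {p1=false, p4=true}.
      branch 2.2 (add !!p1, (p1 || (p2 && p1))):
        !(p1 && !p4): β-rule — branch into !p1  //  !!p4.
          branch 2.2.1 (add !p1):
            × closes — contains both p1 and !p1.
          branch 2.2.2 (add !!p4):
            (p1 || (p2 && p1)): β-rule — branch into p1  //  (p2 && p1).
              branch 2.2.2.1 (add p1):
                ○ open, literals {p1=true, p4=true}.
              branch 2.2.2.2 (add (p2 && p1)):
                (p2 && p1): α-rule — add p2, p1.
                ○ open, literals {p1=true, p2=true, p4=true}.
3 branches closed, 7 open.
An open branch gives a countermodel: p1=true, p5=false (unmentioned atoms arbitrary); under it the original formula is false.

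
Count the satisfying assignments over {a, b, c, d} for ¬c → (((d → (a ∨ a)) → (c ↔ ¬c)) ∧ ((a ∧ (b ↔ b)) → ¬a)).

10

Initial set: {(¬c → (((d → (a ∨ a)) → (c ↔ ¬c)) ∧ ((a ∧ (b ↔ b)) → ¬a)))}.
(¬c → (((d → (a ∨ a)) → (c ↔ ¬c)) ∧ ((a ∧ (b ↔ b)) → ¬a))): β-rule — branch into ¬¬c  //  (((d → (a ∨ a)) → (c ↔ ¬c)) ∧ ((a ∧ (b ↔ b)) → ¬a)).
  branch 1 (add ¬¬c):
    ○ open, literals {c=1}.
  branch 2 (add (((d → (a ∨ a)) → (c ↔ ¬c)) ∧ ((a ∧ (b ↔ b)) → ¬a))):
    (((d → (a ∨ a)) → (c ↔ ¬c)) ∧ ((a ∧ (b ↔ b)) → ¬a)): α-rule — add ((d → (a ∨ a)) → (c ↔ ¬c)), ((a ∧ (b ↔ b)) → ¬a).
    ((d → (a ∨ a)) → (c ↔ ¬c)): β-rule — branch into ¬(d → (a ∨ a))  //  (c ↔ ¬c).
      branch 2.1 (add ¬(d → (a ∨ a))):
        ¬(d → (a ∨ a)): α-rule — add d, ¬(a ∨ a).
        ¬(a ∨ a): α-rule — add ¬a, ¬a.
        ((a ∧ (b ↔ b)) → ¬a): β-rule — branch into ¬(a ∧ (b ↔ b))  //  ¬a.
          branch 2.1.1 (add ¬(a ∧ (b ↔ b))):
            ¬(a ∧ (b ↔ b)): β-rule — branch into ¬a  //  ¬(b ↔ b).
              branch 2.1.1.1 (add ¬a):
                ○ open, literals {a=0, d=1}.
              branch 2.1.1.2 (add ¬(b ↔ b)):
                ¬(b ↔ b): β-rule — branch into b, ¬b  //  ¬b, b.
                  branch 2.1.1.2.1 (add b, ¬b):
                    × closes — contains both b and ¬b.
                  branch 2.1.1.2.2 (add ¬b, b):
                    × closes — contains both b and ¬b.
          branch 2.1.2 (add ¬a):
            ○ open, literals {a=0, d=1}.
      branch 2.2 (add (c ↔ ¬c)):
        ((a ∧ (b ↔ b)) → ¬a): β-rule — branch into ¬(a ∧ (b ↔ b))  //  ¬a.
          branch 2.2.1 (add ¬(a ∧ (b ↔ b))):
            (c ↔ ¬c): β-rule — branch into c, ¬c  //  ¬c, ¬¬c.
              branch 2.2.1.1 (add c, ¬c):
                × closes — contains both c and ¬c.
              branch 2.2.1.2 (add ¬c, ¬¬c):
                × closes — contains both c and ¬c.
          branch 2.2.2 (add ¬a):
            (c ↔ ¬c): β-rule — branch into c, ¬c  //  ¬c, ¬¬c.
              branch 2.2.2.1 (add c, ¬c):
                × closes — contains both c and ¬c.
              branch 2.2.2.2 (add ¬c, ¬¬c):
                × closes — contains both c and ¬c.
6 branches closed, 3 open.
Each open branch fixes some atoms; the unmentioned ones are free. Counting distinct full assignments: branch {c=1} (a, b, d) contributes 8 new; branch {a=0, d=1} (b, c) contributes 2 new; branch {a=0, d=1} (b, c) contributes 0 new. Total: 10.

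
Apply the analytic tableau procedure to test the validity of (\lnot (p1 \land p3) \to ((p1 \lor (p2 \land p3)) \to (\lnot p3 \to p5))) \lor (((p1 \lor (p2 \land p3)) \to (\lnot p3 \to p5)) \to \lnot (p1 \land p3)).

Assume the negation and expand:
Initial set: {\lnot ((\lnot (p1 \land p3) \to ((p1 \lor (p2 \land p3)) \to (\lnot p3 \to p5))) \lor (((p1 \lor (p2 \land p3)) \to (\lnot p3 \to p5)) \to \lnot (p1 \land p3)))}.
\lnot ((\lnot (p1 \land p3) \to ((p1 \lor (p2 \land p3)) \to (\lnot p3 \to p5))) \lor (((p1 \lor (p2 \land p3)) \to (\lnot p3 \to p5)) \to \lnot (p1 \land p3))): α-rule — add \lnot (\lnot (p1 \land p3) \to ((p1 \lor (p2 \land p3)) \to (\lnot p3 \to p5))), \lnot (((p1 \lor (p2 \land p3)) \to (\lnot p3 \to p5)) \to \lnot (p1 \land p3)).
\lnot (\lnot (p1 \land p3) \to ((p1 \lor (p2 \land p3)) \to (\lnot p3 \to p5))): α-rule — add \lnot (p1 \land p3), \lnot ((p1 \lor (p2 \land p3)) \to (\lnot p3 \to p5)).
\lnot (((p1 \lor (p2 \land p3)) \to (\lnot p3 \to p5)) \to \lnot (p1 \land p3)): α-rule — add ((p1 \lor (p2 \land p3)) \to (\lnot p3 \to p5)), \lnot \lnot (p1 \land p3).
\lnot ((p1 \lor (p2 \land p3)) \to (\lnot p3 \to p5)): α-rule — add (p1 \lor (p2 \land p3)), \lnot (\lnot p3 \to p5).
\lnot \lnot (p1 \land p3): α-rule — add p1, p3.
\lnot (\lnot p3 \to p5): α-rule — add \lnot p3, \lnot p5.
× closes — contains both p3 and \lnot p3.
All 1 branch closes.
Every branch closed, so the negation is unsatisfiable and the formula is valid.

Valid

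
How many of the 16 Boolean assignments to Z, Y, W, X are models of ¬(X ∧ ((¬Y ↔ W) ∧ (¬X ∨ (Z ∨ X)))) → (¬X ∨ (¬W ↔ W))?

Initial set: {T (¬(X ∧ ((¬Y ↔ W) ∧ (¬X ∨ (Z ∨ X)))) → (¬X ∨ (¬W ↔ W)))}.
T (¬(X ∧ ((¬Y ↔ W) ∧ (¬X ∨ (Z ∨ X)))) → (¬X ∨ (¬W ↔ W))): β-rule — branch into F ¬(X ∧ ((¬Y ↔ W) ∧ (¬X ∨ (Z ∨ X))))  //  T (¬X ∨ (¬W ↔ W)).
  branch 1 (add F ¬(X ∧ ((¬Y ↔ W) ∧ (¬X ∨ (Z ∨ X))))):
    F ¬(X ∧ ((¬Y ↔ W) ∧ (¬X ∨ (Z ∨ X)))): α-rule — add T X, T ((¬Y ↔ W) ∧ (¬X ∨ (Z ∨ X))).
    T ((¬Y ↔ W) ∧ (¬X ∨ (Z ∨ X))): α-rule — add T (¬Y ↔ W), T (¬X ∨ (Z ∨ X)).
    T (¬Y ↔ W): β-rule — branch into T ¬Y, T W  //  F ¬Y, F W.
      branch 1.1 (add T ¬Y, T W):
        T (¬X ∨ (Z ∨ X)): β-rule — branch into T ¬X  //  T (Z ∨ X).
          branch 1.1.1 (add T ¬X):
            × closes — contains both X and ¬X.
          branch 1.1.2 (add T (Z ∨ X)):
            T (Z ∨ X): β-rule — branch into T Z  //  T X.
              branch 1.1.2.1 (add T Z):
                ○ open, literals {W=1, X=1, Y=0, Z=1}.
              branch 1.1.2.2 (add T X):
                ○ open, literals {W=1, X=1, Y=0}.
      branch 1.2 (add F ¬Y, F W):
        T (¬X ∨ (Z ∨ X)): β-rule — branch into T ¬X  //  T (Z ∨ X).
          branch 1.2.1 (add T ¬X):
            × closes — contains both X and ¬X.
          branch 1.2.2 (add T (Z ∨ X)):
            T (Z ∨ X): β-rule — branch into T Z  //  T X.
              branch 1.2.2.1 (add T Z):
                ○ open, literals {W=0, X=1, Y=1, Z=1}.
              branch 1.2.2.2 (add T X):
                ○ open, literals {W=0, X=1, Y=1}.
  branch 2 (add T (¬X ∨ (¬W ↔ W))):
    T (¬X ∨ (¬W ↔ W)): β-rule — branch into T ¬X  //  T (¬W ↔ W).
      branch 2.1 (add T ¬X):
        ○ open, literals {X=0}.
      branch 2.2 (add T (¬W ↔ W)):
        T (¬W ↔ W): β-rule — branch into T ¬W, T W  //  F ¬W, F W.
          branch 2.2.1 (add T ¬W, T W):
            × closes — contains both W and ¬W.
          branch 2.2.2 (add F ¬W, F W):
            × closes — contains both W and ¬W.
4 branches closed, 5 open.
Each open branch fixes some atoms; the unmentioned ones are free. Counting distinct full assignments: branch {W=1, X=1, Y=0, Z=1} (none free) contributes 1 new; branch {W=1, X=1, Y=0} (Z) contributes 1 new; branch {W=0, X=1, Y=1, Z=1} (none free) contributes 1 new; branch {W=0, X=1, Y=1} (Z) contributes 1 new; branch {X=0} (Z, Y, W) contributes 8 new. Total: 12.

12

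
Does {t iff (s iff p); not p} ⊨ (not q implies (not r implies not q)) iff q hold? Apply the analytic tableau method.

Initial set: {(t iff (s iff p)); not p; not ((not q implies (not r implies not q)) iff q)}.
(t iff (s iff p)): β-rule — branch into t, (s iff p)  //  not t, not (s iff p).
  branch 1 (add t, (s iff p)):
    not ((not q implies (not r implies not q)) iff q): β-rule — branch into (not q implies (not r implies not q)), not q  //  not (not q implies (not r implies not q)), q.
      branch 1.1 (add (not q implies (not r implies not q)), not q):
        (s iff p): β-rule — branch into s, p  //  not s, not p.
          branch 1.1.1 (add s, p):
            × closes — contains both p and not p.
          branch 1.1.2 (add not s, not p):
            (not q implies (not r implies not q)): β-rule — branch into not not q  //  (not r implies not q).
              branch 1.1.2.1 (add not not q):
                × closes — contains both q and not q.
              branch 1.1.2.2 (add (not r implies not q)):
                (not r implies not q): β-rule — branch into not not r  //  not q.
                  branch 1.1.2.2.1 (add not not r):
                    ○ open, literals {p=F, q=F, r=T, s=F, t=T}.
                  branch 1.1.2.2.2 (add not q):
                    ○ open, literals {p=F, q=F, s=F, t=T}.
      branch 1.2 (add not (not q implies (not r implies not q)), q):
        not (not q implies (not r implies not q)): α-rule — add not q, not (not r implies not q).
        × closes — contains both q and not q.
  branch 2 (add not t, not (s iff p)):
    not ((not q implies (not r implies not q)) iff q): β-rule — branch into (not q implies (not r implies not q)), not q  //  not (not q implies (not r implies not q)), q.
      branch 2.1 (add (not q implies (not r implies not q)), not q):
        not (s iff p): β-rule — branch into s, not p  //  not s, p.
          branch 2.1.1 (add s, not p):
            (not q implies (not r implies not q)): β-rule — branch into not not q  //  (not r implies not q).
              branch 2.1.1.1 (add not not q):
                × closes — contains both q and not q.
              branch 2.1.1.2 (add (not r implies not q)):
                (not r implies not q): β-rule — branch into not not r  //  not q.
                  branch 2.1.1.2.1 (add not not r):
                    ○ open, literals {p=F, q=F, r=T, s=T, t=F}.
                  branch 2.1.1.2.2 (add not q):
                    ○ open, literals {p=F, q=F, s=T, t=F}.
          branch 2.1.2 (add not s, p):
            × closes — contains both p and not p.
      branch 2.2 (add not (not q implies (not r implies not q)), q):
        not (not q implies (not r implies not q)): α-rule — add not q, not (not r implies not q).
        × closes — contains both q and not q.
6 branches closed, 4 open.
An open branch gives a countermodel: p=F, q=F, r=T, s=F, t=T (unmentioned atoms arbitrary); the premises hold there but the conclusion fails.

No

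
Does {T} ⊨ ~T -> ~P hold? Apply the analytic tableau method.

Initial set: {T; ~(~T -> ~P)}.
~(~T -> ~P): α-rule — add ~T, ~~P.
× closes — contains both T and ~T.
All 1 branch closes.
Every branch closed, so the premises entail the conclusion.

Yes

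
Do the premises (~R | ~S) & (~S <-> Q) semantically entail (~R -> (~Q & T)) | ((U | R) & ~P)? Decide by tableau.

Initial set: {T ((~R | ~S) & (~S <-> Q)); F ((~R -> (~Q & T)) | ((U | R) & ~P))}.
T ((~R | ~S) & (~S <-> Q)): α-rule — add T (~R | ~S), T (~S <-> Q).
F ((~R -> (~Q & T)) | ((U | R) & ~P)): α-rule — add F (~R -> (~Q & T)), F ((U | R) & ~P).
F (~R -> (~Q & T)): α-rule — add T ~R, F (~Q & T).
T (~R | ~S): β-rule — branch into T ~R  //  T ~S.
  branch 1 (add T ~R):
    T (~S <-> Q): β-rule — branch into T ~S, T Q  //  F ~S, F Q.
      branch 1.1 (add T ~S, T Q):
        F ((U | R) & ~P): β-rule — branch into F (U | R)  //  F ~P.
          branch 1.1.1 (add F (U | R)):
            F (U | R): α-rule — add F U, F R.
            F (~Q & T): β-rule — branch into F ~Q  //  F T.
              branch 1.1.1.1 (add F ~Q):
                ○ open, literals {Q=T, R=F, S=F, U=F}.
              branch 1.1.1.2 (add F T):
                ○ open, literals {Q=T, R=F, S=F, T=F, U=F}.
          branch 1.1.2 (add F ~P):
            F (~Q & T): β-rule — branch into F ~Q  //  F T.
              branch 1.1.2.1 (add F ~Q):
                ○ open, literals {P=T, Q=T, R=F, S=F}.
              branch 1.1.2.2 (add F T):
                ○ open, literals {P=T, Q=T, R=F, S=F, T=F}.
      branch 1.2 (add F ~S, F Q):
        F ((U | R) & ~P): β-rule — branch into F (U | R)  //  F ~P.
          branch 1.2.1 (add F (U | R)):
            F (U | R): α-rule — add F U, F R.
            F (~Q & T): β-rule — branch into F ~Q  //  F T.
              branch 1.2.1.1 (add F ~Q):
                × closes — contains both Q and ~Q.
              branch 1.2.1.2 (add F T):
                ○ open, literals {Q=F, R=F, S=T, T=F, U=F}.
          branch 1.2.2 (add F ~P):
            F (~Q & T): β-rule — branch into F ~Q  //  F T.
              branch 1.2.2.1 (add F ~Q):
                × closes — contains both Q and ~Q.
              branch 1.2.2.2 (add F T):
                ○ open, literals {P=T, Q=F, R=F, S=T, T=F}.
  branch 2 (add T ~S):
    T (~S <-> Q): β-rule — branch into T ~S, T Q  //  F ~S, F Q.
      branch 2.1 (add T ~S, T Q):
        F ((U | R) & ~P): β-rule — branch into F (U | R)  //  F ~P.
          branch 2.1.1 (add F (U | R)):
            F (U | R): α-rule — add F U, F R.
            F (~Q & T): β-rule — branch into F ~Q  //  F T.
              branch 2.1.1.1 (add F ~Q):
                ○ open, literals {Q=T, R=F, S=F, U=F}.
              branch 2.1.1.2 (add F T):
                ○ open, literals {Q=T, R=F, S=F, T=F, U=F}.
          branch 2.1.2 (add F ~P):
            F (~Q & T): β-rule — branch into F ~Q  //  F T.
              branch 2.1.2.1 (add F ~Q):
                ○ open, literals {P=T, Q=T, R=F, S=F}.
              branch 2.1.2.2 (add F T):
                ○ open, literals {P=T, Q=T, R=F, S=F, T=F}.
      branch 2.2 (add F ~S, F Q):
        × closes — contains both S and ~S.
3 branches closed, 10 open.
An open branch gives a countermodel: Q=T, R=F, S=F, U=F (unmentioned atoms arbitrary); the premises hold there but the conclusion fails.

No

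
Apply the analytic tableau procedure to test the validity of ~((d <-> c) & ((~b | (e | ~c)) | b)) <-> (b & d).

Assume the negation and expand:
Initial set: {~(~((d <-> c) & ((~b | (e | ~c)) | b)) <-> (b & d))}.
~(~((d <-> c) & ((~b | (e | ~c)) | b)) <-> (b & d)): β-rule — branch into ~((d <-> c) & ((~b | (e | ~c)) | b)), ~(b & d)  //  ~~((d <-> c) & ((~b | (e | ~c)) | b)), (b & d).
  branch 1 (add ~((d <-> c) & ((~b | (e | ~c)) | b)), ~(b & d)):
    ~((d <-> c) & ((~b | (e | ~c)) | b)): β-rule — branch into ~(d <-> c)  //  ~((~b | (e | ~c)) | b).
      branch 1.1 (add ~(d <-> c)):
        ~(b & d): β-rule — branch into ~b  //  ~d.
          branch 1.1.1 (add ~b):
            ~(d <-> c): β-rule — branch into d, ~c  //  ~d, c.
              branch 1.1.1.1 (add d, ~c):
                ○ open, literals {b=0, c=0, d=1}.
              branch 1.1.1.2 (add ~d, c):
                ○ open, literals {b=0, c=1, d=0}.
          branch 1.1.2 (add ~d):
            ~(d <-> c): β-rule — branch into d, ~c  //  ~d, c.
              branch 1.1.2.1 (add d, ~c):
                × closes — contains both d and ~d.
              branch 1.1.2.2 (add ~d, c):
                ○ open, literals {c=1, d=0}.
      branch 1.2 (add ~((~b | (e | ~c)) | b)):
        ~((~b | (e | ~c)) | b): α-rule — add ~(~b | (e | ~c)), ~b.
        ~(~b | (e | ~c)): α-rule — add ~~b, ~(e | ~c).
        × closes — contains both b and ~b.
  branch 2 (add ~~((d <-> c) & ((~b | (e | ~c)) | b)), (b & d)):
    ~~((d <-> c) & ((~b | (e | ~c)) | b)): α-rule — add (d <-> c), ((~b | (e | ~c)) | b).
    (b & d): α-rule — add b, d.
    (d <-> c): β-rule — branch into d, c  //  ~d, ~c.
      branch 2.1 (add d, c):
        ((~b | (e | ~c)) | b): β-rule — branch into (~b | (e | ~c))  //  b.
          branch 2.1.1 (add (~b | (e | ~c))):
            (~b | (e | ~c)): β-rule — branch into ~b  //  (e | ~c).
              branch 2.1.1.1 (add ~b):
                × closes — contains both b and ~b.
              branch 2.1.1.2 (add (e | ~c)):
                (e | ~c): β-rule — branch into e  //  ~c.
                  branch 2.1.1.2.1 (add e):
                    ○ open, literals {b=1, c=1, d=1, e=1}.
                  branch 2.1.1.2.2 (add ~c):
                    × closes — contains both c and ~c.
          branch 2.1.2 (add b):
            ○ open, literals {b=1, c=1, d=1}.
      branch 2.2 (add ~d, ~c):
        × closes — contains both d and ~d.
5 branches closed, 5 open.
An open branch gives a countermodel: b=0, c=0, d=1 (unmentioned atoms arbitrary); under it the original formula is false.

Not valid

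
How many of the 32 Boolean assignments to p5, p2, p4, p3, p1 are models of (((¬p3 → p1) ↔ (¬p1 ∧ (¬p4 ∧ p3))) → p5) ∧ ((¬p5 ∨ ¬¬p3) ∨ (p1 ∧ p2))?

20

Initial set: {((((¬p3 → p1) ↔ (¬p1 ∧ (¬p4 ∧ p3))) → p5) ∧ ((¬p5 ∨ ¬¬p3) ∨ (p1 ∧ p2)))}.
((((¬p3 → p1) ↔ (¬p1 ∧ (¬p4 ∧ p3))) → p5) ∧ ((¬p5 ∨ ¬¬p3) ∨ (p1 ∧ p2))): α-rule — add (((¬p3 → p1) ↔ (¬p1 ∧ (¬p4 ∧ p3))) → p5), ((¬p5 ∨ ¬¬p3) ∨ (p1 ∧ p2)).
(((¬p3 → p1) ↔ (¬p1 ∧ (¬p4 ∧ p3))) → p5): β-rule — branch into ¬((¬p3 → p1) ↔ (¬p1 ∧ (¬p4 ∧ p3)))  //  p5.
  branch 1 (add ¬((¬p3 → p1) ↔ (¬p1 ∧ (¬p4 ∧ p3)))):
    ((¬p5 ∨ ¬¬p3) ∨ (p1 ∧ p2)): β-rule — branch into (¬p5 ∨ ¬¬p3)  //  (p1 ∧ p2).
      branch 1.1 (add (¬p5 ∨ ¬¬p3)):
        ¬((¬p3 → p1) ↔ (¬p1 ∧ (¬p4 ∧ p3))): β-rule — branch into (¬p3 → p1), ¬(¬p1 ∧ (¬p4 ∧ p3))  //  ¬(¬p3 → p1), (¬p1 ∧ (¬p4 ∧ p3)).
          branch 1.1.1 (add (¬p3 → p1), ¬(¬p1 ∧ (¬p4 ∧ p3))):
            (¬p5 ∨ ¬¬p3): β-rule — branch into ¬p5  //  ¬¬p3.
              branch 1.1.1.1 (add ¬p5):
                (¬p3 → p1): β-rule — branch into ¬¬p3  //  p1.
                  branch 1.1.1.1.1 (add ¬¬p3):
                    ¬(¬p1 ∧ (¬p4 ∧ p3)): β-rule — branch into ¬¬p1  //  ¬(¬p4 ∧ p3).
                      branch 1.1.1.1.1.1 (add ¬¬p1):
                        ○ open, literals {p1=1, p3=1, p5=0}.
                      branch 1.1.1.1.1.2 (add ¬(¬p4 ∧ p3)):
                        ¬(¬p4 ∧ p3): β-rule — branch into ¬¬p4  //  ¬p3.
                          branch 1.1.1.1.1.2.1 (add ¬¬p4):
                            ○ open, literals {p3=1, p4=1, p5=0}.
                          branch 1.1.1.1.1.2.2 (add ¬p3):
                            × closes — contains both p3 and ¬p3.
                  branch 1.1.1.1.2 (add p1):
                    ¬(¬p1 ∧ (¬p4 ∧ p3)): β-rule — branch into ¬¬p1  //  ¬(¬p4 ∧ p3).
                      branch 1.1.1.1.2.1 (add ¬¬p1):
                        ○ open, literals {p1=1, p5=0}.
                      branch 1.1.1.1.2.2 (add ¬(¬p4 ∧ p3)):
                        ¬(¬p4 ∧ p3): β-rule — branch into ¬¬p4  //  ¬p3.
                          branch 1.1.1.1.2.2.1 (add ¬¬p4):
                            ○ open, literals {p1=1, p4=1, p5=0}.
                          branch 1.1.1.1.2.2.2 (add ¬p3):
                            ○ open, literals {p1=1, p3=0, p5=0}.
              branch 1.1.1.2 (add ¬¬p3):
                ¬¬p3: drop double negation, giving p3.
                (¬p3 → p1): β-rule — branch into ¬¬p3  //  p1.
                  branch 1.1.1.2.1 (add ¬¬p3):
                    ¬(¬p1 ∧ (¬p4 ∧ p3)): β-rule — branch into ¬¬p1  //  ¬(¬p4 ∧ p3).
                      branch 1.1.1.2.1.1 (add ¬¬p1):
                        ○ open, literals {p1=1, p3=1}.
                      branch 1.1.1.2.1.2 (add ¬(¬p4 ∧ p3)):
                        ¬(¬p4 ∧ p3): β-rule — branch into ¬¬p4  //  ¬p3.
                          branch 1.1.1.2.1.2.1 (add ¬¬p4):
                            ○ open, literals {p3=1, p4=1}.
                          branch 1.1.1.2.1.2.2 (add ¬p3):
                            × closes — contains both p3 and ¬p3.
                  branch 1.1.1.2.2 (add p1):
                    ¬(¬p1 ∧ (¬p4 ∧ p3)): β-rule — branch into ¬¬p1  //  ¬(¬p4 ∧ p3).
                      branch 1.1.1.2.2.1 (add ¬¬p1):
                        ○ open, literals {p1=1, p3=1}.
                      branch 1.1.1.2.2.2 (add ¬(¬p4 ∧ p3)):
                        ¬(¬p4 ∧ p3): β-rule — branch into ¬¬p4  //  ¬p3.
                          branch 1.1.1.2.2.2.1 (add ¬¬p4):
                            ○ open, literals {p1=1, p3=1, p4=1}.
                          branch 1.1.1.2.2.2.2 (add ¬p3):
                            × closes — contains both p3 and ¬p3.
          branch 1.1.2 (add ¬(¬p3 → p1), (¬p1 ∧ (¬p4 ∧ p3))):
            ¬(¬p3 → p1): α-rule — add ¬p3, ¬p1.
            (¬p1 ∧ (¬p4 ∧ p3)): α-rule — add ¬p1, (¬p4 ∧ p3).
            (¬p4 ∧ p3): α-rule — add ¬p4, p3.
            × closes — contains both p3 and ¬p3.
      branch 1.2 (add (p1 ∧ p2)):
        (p1 ∧ p2): α-rule — add p1, p2.
        ¬((¬p3 → p1) ↔ (¬p1 ∧ (¬p4 ∧ p3))): β-rule — branch into (¬p3 → p1), ¬(¬p1 ∧ (¬p4 ∧ p3))  //  ¬(¬p3 → p1), (¬p1 ∧ (¬p4 ∧ p3)).
          branch 1.2.1 (add (¬p3 → p1), ¬(¬p1 ∧ (¬p4 ∧ p3))):
            (¬p3 → p1): β-rule — branch into ¬¬p3  //  p1.
              branch 1.2.1.1 (add ¬¬p3):
                ¬(¬p1 ∧ (¬p4 ∧ p3)): β-rule — branch into ¬¬p1  //  ¬(¬p4 ∧ p3).
                  branch 1.2.1.1.1 (add ¬¬p1):
                    ○ open, literals {p1=1, p2=1, p3=1}.
                  branch 1.2.1.1.2 (add ¬(¬p4 ∧ p3)):
                    ¬(¬p4 ∧ p3): β-rule — branch into ¬¬p4  //  ¬p3.
                      branch 1.2.1.1.2.1 (add ¬¬p4):
                        ○ open, literals {p1=1, p2=1, p3=1, p4=1}.
                      branch 1.2.1.1.2.2 (add ¬p3):
                        × closes — contains both p3 and ¬p3.
              branch 1.2.1.2 (add p1):
                ¬(¬p1 ∧ (¬p4 ∧ p3)): β-rule — branch into ¬¬p1  //  ¬(¬p4 ∧ p3).
                  branch 1.2.1.2.1 (add ¬¬p1):
                    ○ open, literals {p1=1, p2=1}.
                  branch 1.2.1.2.2 (add ¬(¬p4 ∧ p3)):
                    ¬(¬p4 ∧ p3): β-rule — branch into ¬¬p4  //  ¬p3.
                      branch 1.2.1.2.2.1 (add ¬¬p4):
                        ○ open, literals {p1=1, p2=1, p4=1}.
                      branch 1.2.1.2.2.2 (add ¬p3):
                        ○ open, literals {p1=1, p2=1, p3=0}.
          branch 1.2.2 (add ¬(¬p3 → p1), (¬p1 ∧ (¬p4 ∧ p3))):
            ¬(¬p3 → p1): α-rule — add ¬p3, ¬p1.
            × closes — contains both p1 and ¬p1.
  branch 2 (add p5):
    ((¬p5 ∨ ¬¬p3) ∨ (p1 ∧ p2)): β-rule — branch into (¬p5 ∨ ¬¬p3)  //  (p1 ∧ p2).
      branch 2.1 (add (¬p5 ∨ ¬¬p3)):
        (¬p5 ∨ ¬¬p3): β-rule — branch into ¬p5  //  ¬¬p3.
          branch 2.1.1 (add ¬p5):
            × closes — contains both p5 and ¬p5.
          branch 2.1.2 (add ¬¬p3):
            ¬¬p3: drop double negation, giving p3.
            ○ open, literals {p3=1, p5=1}.
      branch 2.2 (add (p1 ∧ p2)):
        (p1 ∧ p2): α-rule — add p1, p2.
        ○ open, literals {p1=1, p2=1, p5=1}.
7 branches closed, 16 open.
Each open branch fixes some atoms; the unmentioned ones are free. Counting distinct full assignments: branch {p1=1, p3=1, p5=0} (p2, p4) contributes 4 new; branch {p3=1, p4=1, p5=0} (p2, p1) contributes 2 new; branch {p1=1, p5=0} (p2, p4, p3) contributes 4 new; branch {p1=1, p4=1, p5=0} (p2, p3) contributes 0 new; branch {p1=1, p3=0, p5=0} (p2, p4) contributes 0 new; branch {p1=1, p3=1} (p5, p2, p4) contributes 4 new; branch {p3=1, p4=1} (p5, p2, p1) contributes 2 new; branch {p1=1, p3=1} (p5, p2, p4) contributes 0 new; branch {p1=1, p3=1, p4=1} (p5, p2) contributes 0 new; branch {p1=1, p2=1, p3=1} (p5, p4) contributes 0 new; branch {p1=1, p2=1, p3=1, p4=1} (p5) contributes 0 new; branch {p1=1, p2=1} (p5, p4, p3) contributes 2 new; branch {p1=1, p2=1, p4=1} (p5, p3) contributes 0 new; branch {p1=1, p2=1, p3=0} (p5, p4) contributes 0 new; branch {p3=1, p5=1} (p2, p4, p1) contributes 2 new; branch {p1=1, p2=1, p5=1} (p4, p3) contributes 0 new. Total: 20.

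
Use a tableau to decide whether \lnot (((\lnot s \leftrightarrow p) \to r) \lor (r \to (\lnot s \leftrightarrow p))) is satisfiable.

Initial set: {\lnot (((\lnot s \leftrightarrow p) \to r) \lor (r \to (\lnot s \leftrightarrow p)))}.
\lnot (((\lnot s \leftrightarrow p) \to r) \lor (r \to (\lnot s \leftrightarrow p))): α-rule — add \lnot ((\lnot s \leftrightarrow p) \to r), \lnot (r \to (\lnot s \leftrightarrow p)).
\lnot ((\lnot s \leftrightarrow p) \to r): α-rule — add (\lnot s \leftrightarrow p), \lnot r.
\lnot (r \to (\lnot s \leftrightarrow p)): α-rule — add r, \lnot (\lnot s \leftrightarrow p).
× closes — contains both r and \lnot r.
All 1 branch closes.
Every branch closed; the formula is unsatisfiable.

Unsatisfiable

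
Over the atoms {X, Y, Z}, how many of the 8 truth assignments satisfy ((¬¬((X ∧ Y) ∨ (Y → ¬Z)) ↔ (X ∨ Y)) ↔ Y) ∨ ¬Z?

6

Initial set: {T (((¬¬((X ∧ Y) ∨ (Y → ¬Z)) ↔ (X ∨ Y)) ↔ Y) ∨ ¬Z)}.
T (((¬¬((X ∧ Y) ∨ (Y → ¬Z)) ↔ (X ∨ Y)) ↔ Y) ∨ ¬Z): β-rule — branch into T ((¬¬((X ∧ Y) ∨ (Y → ¬Z)) ↔ (X ∨ Y)) ↔ Y)  //  T ¬Z.
  branch 1 (add T ((¬¬((X ∧ Y) ∨ (Y → ¬Z)) ↔ (X ∨ Y)) ↔ Y)):
    T ((¬¬((X ∧ Y) ∨ (Y → ¬Z)) ↔ (X ∨ Y)) ↔ Y): β-rule — branch into T (¬¬((X ∧ Y) ∨ (Y → ¬Z)) ↔ (X ∨ Y)), T Y  //  F (¬¬((X ∧ Y) ∨ (Y → ¬Z)) ↔ (X ∨ Y)), F Y.
      branch 1.1 (add T (¬¬((X ∧ Y) ∨ (Y → ¬Z)) ↔ (X ∨ Y)), T Y):
        T (¬¬((X ∧ Y) ∨ (Y → ¬Z)) ↔ (X ∨ Y)): β-rule — branch into T ¬¬((X ∧ Y) ∨ (Y → ¬Z)), T (X ∨ Y)  //  F ¬¬((X ∧ Y) ∨ (Y → ¬Z)), F (X ∨ Y).
          branch 1.1.1 (add T ¬¬((X ∧ Y) ∨ (Y → ¬Z)), T (X ∨ Y)):
            T ¬¬((X ∧ Y) ∨ (Y → ¬Z)): drop double negation, giving T ((X ∧ Y) ∨ (Y → ¬Z)).
            T (X ∨ Y): β-rule — branch into T X  //  T Y.
              branch 1.1.1.1 (add T X):
                T ((X ∧ Y) ∨ (Y → ¬Z)): β-rule — branch into T (X ∧ Y)  //  T (Y → ¬Z).
                  branch 1.1.1.1.1 (add T (X ∧ Y)):
                    T (X ∧ Y): α-rule — add T X, T Y.
                    ○ open, literals {X=true, Y=true}.
                  branch 1.1.1.1.2 (add T (Y → ¬Z)):
                    T (Y → ¬Z): β-rule — branch into F Y  //  T ¬Z.
                      branch 1.1.1.1.2.1 (add F Y):
                        × closes — contains both Y and ¬Y.
                      branch 1.1.1.1.2.2 (add T ¬Z):
                        ○ open, literals {X=true, Y=true, Z=false}.
              branch 1.1.1.2 (add T Y):
                T ((X ∧ Y) ∨ (Y → ¬Z)): β-rule — branch into T (X ∧ Y)  //  T (Y → ¬Z).
                  branch 1.1.1.2.1 (add T (X ∧ Y)):
                    T (X ∧ Y): α-rule — add T X, T Y.
                    ○ open, literals {X=true, Y=true}.
                  branch 1.1.1.2.2 (add T (Y → ¬Z)):
                    T (Y → ¬Z): β-rule — branch into F Y  //  T ¬Z.
                      branch 1.1.1.2.2.1 (add F Y):
                        × closes — contains both Y and ¬Y.
                      branch 1.1.1.2.2.2 (add T ¬Z):
                        ○ open, literals {Y=true, Z=false}.
          branch 1.1.2 (add F ¬¬((X ∧ Y) ∨ (Y → ¬Z)), F (X ∨ Y)):
            F ¬¬((X ∧ Y) ∨ (Y → ¬Z)): drop double negation, giving F ((X ∧ Y) ∨ (Y → ¬Z)).
            F (X ∨ Y): α-rule — add F X, F Y.
            × closes — contains both Y and ¬Y.
      branch 1.2 (add F (¬¬((X ∧ Y) ∨ (Y → ¬Z)) ↔ (X ∨ Y)), F Y):
        F (¬¬((X ∧ Y) ∨ (Y → ¬Z)) ↔ (X ∨ Y)): β-rule — branch into T ¬¬((X ∧ Y) ∨ (Y → ¬Z)), F (X ∨ Y)  //  F ¬¬((X ∧ Y) ∨ (Y → ¬Z)), T (X ∨ Y).
          branch 1.2.1 (add T ¬¬((X ∧ Y) ∨ (Y → ¬Z)), F (X ∨ Y)):
            T ¬¬((X ∧ Y) ∨ (Y → ¬Z)): drop double negation, giving T ((X ∧ Y) ∨ (Y → ¬Z)).
            F (X ∨ Y): α-rule — add F X, F Y.
            T ((X ∧ Y) ∨ (Y → ¬Z)): β-rule — branch into T (X ∧ Y)  //  T (Y → ¬Z).
              branch 1.2.1.1 (add T (X ∧ Y)):
                T (X ∧ Y): α-rule — add T X, T Y.
                × closes — contains both X and ¬X.
              branch 1.2.1.2 (add T (Y → ¬Z)):
                T (Y → ¬Z): β-rule — branch into F Y  //  T ¬Z.
                  branch 1.2.1.2.1 (add F Y):
                    ○ open, literals {X=false, Y=false}.
                  branch 1.2.1.2.2 (add T ¬Z):
                    ○ open, literals {X=false, Y=false, Z=false}.
          branch 1.2.2 (add F ¬¬((X ∧ Y) ∨ (Y → ¬Z)), T (X ∨ Y)):
            F ¬¬((X ∧ Y) ∨ (Y → ¬Z)): drop double negation, giving F ((X ∧ Y) ∨ (Y → ¬Z)).
            F ((X ∧ Y) ∨ (Y → ¬Z)): α-rule — add F (X ∧ Y), F (Y → ¬Z).
            F (Y → ¬Z): α-rule — add T Y, F ¬Z.
            × closes — contains both Y and ¬Y.
  branch 2 (add T ¬Z):
    ○ open, literals {Z=false}.
5 branches closed, 7 open.
Each open branch fixes some atoms; the unmentioned ones are free. Counting distinct full assignments: branch {X=true, Y=true} (Z) contributes 2 new; branch {X=true, Y=true, Z=false} (none free) contributes 0 new; branch {X=true, Y=true} (Z) contributes 0 new; branch {Y=true, Z=false} (X) contributes 1 new; branch {X=false, Y=false} (Z) contributes 2 new; branch {X=false, Y=false, Z=false} (none free) contributes 0 new; branch {Z=false} (X, Y) contributes 1 new. Total: 6.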